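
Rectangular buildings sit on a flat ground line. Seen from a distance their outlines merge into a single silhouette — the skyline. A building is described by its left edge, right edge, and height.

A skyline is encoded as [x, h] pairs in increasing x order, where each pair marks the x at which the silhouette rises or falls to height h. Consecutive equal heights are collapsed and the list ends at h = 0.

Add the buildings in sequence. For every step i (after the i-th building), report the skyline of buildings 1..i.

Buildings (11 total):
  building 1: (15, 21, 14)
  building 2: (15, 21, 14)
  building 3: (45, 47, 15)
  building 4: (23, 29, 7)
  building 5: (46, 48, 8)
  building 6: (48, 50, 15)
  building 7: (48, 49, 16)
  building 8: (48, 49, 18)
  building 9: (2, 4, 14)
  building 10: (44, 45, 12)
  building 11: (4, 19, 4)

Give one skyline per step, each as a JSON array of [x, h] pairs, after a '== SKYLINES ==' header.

== SKYLINES ==
[[15,14],[21,0]]
[[15,14],[21,0]]
[[15,14],[21,0],[45,15],[47,0]]
[[15,14],[21,0],[23,7],[29,0],[45,15],[47,0]]
[[15,14],[21,0],[23,7],[29,0],[45,15],[47,8],[48,0]]
[[15,14],[21,0],[23,7],[29,0],[45,15],[47,8],[48,15],[50,0]]
[[15,14],[21,0],[23,7],[29,0],[45,15],[47,8],[48,16],[49,15],[50,0]]
[[15,14],[21,0],[23,7],[29,0],[45,15],[47,8],[48,18],[49,15],[50,0]]
[[2,14],[4,0],[15,14],[21,0],[23,7],[29,0],[45,15],[47,8],[48,18],[49,15],[50,0]]
[[2,14],[4,0],[15,14],[21,0],[23,7],[29,0],[44,12],[45,15],[47,8],[48,18],[49,15],[50,0]]
[[2,14],[4,4],[15,14],[21,0],[23,7],[29,0],[44,12],[45,15],[47,8],[48,18],[49,15],[50,0]]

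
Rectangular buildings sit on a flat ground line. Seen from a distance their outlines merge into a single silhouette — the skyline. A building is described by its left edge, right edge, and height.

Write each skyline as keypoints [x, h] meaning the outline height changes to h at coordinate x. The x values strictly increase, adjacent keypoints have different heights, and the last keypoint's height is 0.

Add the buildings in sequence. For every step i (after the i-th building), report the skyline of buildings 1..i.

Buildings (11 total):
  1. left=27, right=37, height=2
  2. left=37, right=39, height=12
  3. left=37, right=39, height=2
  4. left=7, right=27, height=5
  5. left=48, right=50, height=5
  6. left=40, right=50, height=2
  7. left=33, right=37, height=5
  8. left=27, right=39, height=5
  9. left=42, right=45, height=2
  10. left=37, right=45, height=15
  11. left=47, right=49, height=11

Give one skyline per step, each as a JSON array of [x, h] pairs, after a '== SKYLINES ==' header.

== SKYLINES ==
[[27,2],[37,0]]
[[27,2],[37,12],[39,0]]
[[27,2],[37,12],[39,0]]
[[7,5],[27,2],[37,12],[39,0]]
[[7,5],[27,2],[37,12],[39,0],[48,5],[50,0]]
[[7,5],[27,2],[37,12],[39,0],[40,2],[48,5],[50,0]]
[[7,5],[27,2],[33,5],[37,12],[39,0],[40,2],[48,5],[50,0]]
[[7,5],[37,12],[39,0],[40,2],[48,5],[50,0]]
[[7,5],[37,12],[39,0],[40,2],[48,5],[50,0]]
[[7,5],[37,15],[45,2],[48,5],[50,0]]
[[7,5],[37,15],[45,2],[47,11],[49,5],[50,0]]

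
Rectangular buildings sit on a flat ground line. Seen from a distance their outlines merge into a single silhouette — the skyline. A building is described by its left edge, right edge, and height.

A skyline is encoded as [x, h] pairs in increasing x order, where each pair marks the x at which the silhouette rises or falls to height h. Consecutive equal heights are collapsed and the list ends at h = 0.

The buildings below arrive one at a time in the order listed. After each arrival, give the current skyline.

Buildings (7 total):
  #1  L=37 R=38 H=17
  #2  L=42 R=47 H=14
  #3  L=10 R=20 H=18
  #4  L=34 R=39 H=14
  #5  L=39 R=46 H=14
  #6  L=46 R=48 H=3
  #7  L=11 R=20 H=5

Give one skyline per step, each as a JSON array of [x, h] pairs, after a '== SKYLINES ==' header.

== SKYLINES ==
[[37,17],[38,0]]
[[37,17],[38,0],[42,14],[47,0]]
[[10,18],[20,0],[37,17],[38,0],[42,14],[47,0]]
[[10,18],[20,0],[34,14],[37,17],[38,14],[39,0],[42,14],[47,0]]
[[10,18],[20,0],[34,14],[37,17],[38,14],[47,0]]
[[10,18],[20,0],[34,14],[37,17],[38,14],[47,3],[48,0]]
[[10,18],[20,0],[34,14],[37,17],[38,14],[47,3],[48,0]]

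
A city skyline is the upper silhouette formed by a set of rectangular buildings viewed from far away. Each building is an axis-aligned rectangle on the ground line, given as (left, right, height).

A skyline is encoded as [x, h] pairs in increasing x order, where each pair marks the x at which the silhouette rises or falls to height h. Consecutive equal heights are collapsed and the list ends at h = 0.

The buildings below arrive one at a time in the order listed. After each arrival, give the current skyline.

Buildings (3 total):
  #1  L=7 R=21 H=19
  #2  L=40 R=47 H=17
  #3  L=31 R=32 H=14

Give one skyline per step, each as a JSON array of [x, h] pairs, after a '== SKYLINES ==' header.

== SKYLINES ==
[[7,19],[21,0]]
[[7,19],[21,0],[40,17],[47,0]]
[[7,19],[21,0],[31,14],[32,0],[40,17],[47,0]]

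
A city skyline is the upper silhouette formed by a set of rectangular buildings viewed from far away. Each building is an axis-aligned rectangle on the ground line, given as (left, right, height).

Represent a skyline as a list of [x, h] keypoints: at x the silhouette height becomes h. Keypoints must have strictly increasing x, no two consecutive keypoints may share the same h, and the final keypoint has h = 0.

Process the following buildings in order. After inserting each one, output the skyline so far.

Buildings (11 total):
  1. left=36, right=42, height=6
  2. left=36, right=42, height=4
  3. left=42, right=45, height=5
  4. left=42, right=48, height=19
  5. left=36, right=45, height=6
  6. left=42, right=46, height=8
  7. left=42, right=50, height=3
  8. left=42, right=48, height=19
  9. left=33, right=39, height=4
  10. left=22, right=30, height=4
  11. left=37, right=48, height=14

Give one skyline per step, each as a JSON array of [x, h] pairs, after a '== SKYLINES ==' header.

== SKYLINES ==
[[36,6],[42,0]]
[[36,6],[42,0]]
[[36,6],[42,5],[45,0]]
[[36,6],[42,19],[48,0]]
[[36,6],[42,19],[48,0]]
[[36,6],[42,19],[48,0]]
[[36,6],[42,19],[48,3],[50,0]]
[[36,6],[42,19],[48,3],[50,0]]
[[33,4],[36,6],[42,19],[48,3],[50,0]]
[[22,4],[30,0],[33,4],[36,6],[42,19],[48,3],[50,0]]
[[22,4],[30,0],[33,4],[36,6],[37,14],[42,19],[48,3],[50,0]]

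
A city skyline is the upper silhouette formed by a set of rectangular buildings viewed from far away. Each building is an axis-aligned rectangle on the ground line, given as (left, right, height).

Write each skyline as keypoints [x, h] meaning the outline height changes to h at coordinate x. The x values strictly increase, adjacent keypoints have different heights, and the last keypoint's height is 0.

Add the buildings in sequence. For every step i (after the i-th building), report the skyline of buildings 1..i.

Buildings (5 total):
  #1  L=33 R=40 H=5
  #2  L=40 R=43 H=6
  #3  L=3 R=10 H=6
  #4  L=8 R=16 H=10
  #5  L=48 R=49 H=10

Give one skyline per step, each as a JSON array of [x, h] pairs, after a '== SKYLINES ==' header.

== SKYLINES ==
[[33,5],[40,0]]
[[33,5],[40,6],[43,0]]
[[3,6],[10,0],[33,5],[40,6],[43,0]]
[[3,6],[8,10],[16,0],[33,5],[40,6],[43,0]]
[[3,6],[8,10],[16,0],[33,5],[40,6],[43,0],[48,10],[49,0]]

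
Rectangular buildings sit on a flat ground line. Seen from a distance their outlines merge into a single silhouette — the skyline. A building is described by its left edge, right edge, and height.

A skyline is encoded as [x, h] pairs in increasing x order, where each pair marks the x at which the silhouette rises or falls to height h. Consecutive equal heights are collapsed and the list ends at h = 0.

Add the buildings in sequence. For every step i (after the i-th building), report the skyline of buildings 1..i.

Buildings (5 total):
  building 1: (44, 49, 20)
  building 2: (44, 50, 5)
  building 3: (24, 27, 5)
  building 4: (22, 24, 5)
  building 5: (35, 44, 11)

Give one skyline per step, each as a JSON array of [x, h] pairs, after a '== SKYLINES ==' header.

== SKYLINES ==
[[44,20],[49,0]]
[[44,20],[49,5],[50,0]]
[[24,5],[27,0],[44,20],[49,5],[50,0]]
[[22,5],[27,0],[44,20],[49,5],[50,0]]
[[22,5],[27,0],[35,11],[44,20],[49,5],[50,0]]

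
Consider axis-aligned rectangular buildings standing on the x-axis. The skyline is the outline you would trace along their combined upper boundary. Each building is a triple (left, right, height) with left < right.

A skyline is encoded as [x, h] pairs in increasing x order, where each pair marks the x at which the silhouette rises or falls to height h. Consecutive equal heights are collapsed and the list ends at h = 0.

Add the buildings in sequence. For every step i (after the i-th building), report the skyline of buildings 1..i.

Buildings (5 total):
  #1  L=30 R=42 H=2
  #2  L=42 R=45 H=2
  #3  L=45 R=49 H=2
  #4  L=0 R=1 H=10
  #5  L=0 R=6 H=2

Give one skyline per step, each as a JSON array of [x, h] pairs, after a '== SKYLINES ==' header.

== SKYLINES ==
[[30,2],[42,0]]
[[30,2],[45,0]]
[[30,2],[49,0]]
[[0,10],[1,0],[30,2],[49,0]]
[[0,10],[1,2],[6,0],[30,2],[49,0]]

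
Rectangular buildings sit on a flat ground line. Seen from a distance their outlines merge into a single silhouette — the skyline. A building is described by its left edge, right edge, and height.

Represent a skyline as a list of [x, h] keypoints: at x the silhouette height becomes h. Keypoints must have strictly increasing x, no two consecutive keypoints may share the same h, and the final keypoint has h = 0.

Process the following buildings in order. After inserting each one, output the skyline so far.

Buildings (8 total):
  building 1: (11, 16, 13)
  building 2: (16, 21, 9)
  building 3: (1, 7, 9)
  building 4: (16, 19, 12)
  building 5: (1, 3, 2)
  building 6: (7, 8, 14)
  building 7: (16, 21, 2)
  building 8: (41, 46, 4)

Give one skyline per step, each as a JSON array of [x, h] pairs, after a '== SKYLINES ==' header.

== SKYLINES ==
[[11,13],[16,0]]
[[11,13],[16,9],[21,0]]
[[1,9],[7,0],[11,13],[16,9],[21,0]]
[[1,9],[7,0],[11,13],[16,12],[19,9],[21,0]]
[[1,9],[7,0],[11,13],[16,12],[19,9],[21,0]]
[[1,9],[7,14],[8,0],[11,13],[16,12],[19,9],[21,0]]
[[1,9],[7,14],[8,0],[11,13],[16,12],[19,9],[21,0]]
[[1,9],[7,14],[8,0],[11,13],[16,12],[19,9],[21,0],[41,4],[46,0]]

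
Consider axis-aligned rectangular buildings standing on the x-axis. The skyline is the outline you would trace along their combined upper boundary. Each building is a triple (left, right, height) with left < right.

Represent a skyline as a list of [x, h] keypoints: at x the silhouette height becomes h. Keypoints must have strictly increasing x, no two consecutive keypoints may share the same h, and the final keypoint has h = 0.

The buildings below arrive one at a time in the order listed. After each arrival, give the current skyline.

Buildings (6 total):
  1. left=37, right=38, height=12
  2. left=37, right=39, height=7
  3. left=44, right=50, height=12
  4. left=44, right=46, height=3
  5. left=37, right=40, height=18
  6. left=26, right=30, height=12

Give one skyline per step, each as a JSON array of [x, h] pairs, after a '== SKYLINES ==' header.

== SKYLINES ==
[[37,12],[38,0]]
[[37,12],[38,7],[39,0]]
[[37,12],[38,7],[39,0],[44,12],[50,0]]
[[37,12],[38,7],[39,0],[44,12],[50,0]]
[[37,18],[40,0],[44,12],[50,0]]
[[26,12],[30,0],[37,18],[40,0],[44,12],[50,0]]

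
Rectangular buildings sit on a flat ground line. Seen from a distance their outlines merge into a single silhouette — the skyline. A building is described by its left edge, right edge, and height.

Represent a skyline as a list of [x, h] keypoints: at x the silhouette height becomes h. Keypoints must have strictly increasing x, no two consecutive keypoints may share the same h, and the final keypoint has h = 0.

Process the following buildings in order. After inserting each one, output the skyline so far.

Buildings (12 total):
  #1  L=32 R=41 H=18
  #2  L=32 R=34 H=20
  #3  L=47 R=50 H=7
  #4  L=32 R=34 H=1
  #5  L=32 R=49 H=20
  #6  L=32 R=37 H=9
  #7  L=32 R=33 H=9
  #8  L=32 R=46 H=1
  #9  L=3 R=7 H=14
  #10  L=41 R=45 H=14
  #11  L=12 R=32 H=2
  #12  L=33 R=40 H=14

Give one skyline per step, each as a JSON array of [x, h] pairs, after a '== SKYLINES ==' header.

== SKYLINES ==
[[32,18],[41,0]]
[[32,20],[34,18],[41,0]]
[[32,20],[34,18],[41,0],[47,7],[50,0]]
[[32,20],[34,18],[41,0],[47,7],[50,0]]
[[32,20],[49,7],[50,0]]
[[32,20],[49,7],[50,0]]
[[32,20],[49,7],[50,0]]
[[32,20],[49,7],[50,0]]
[[3,14],[7,0],[32,20],[49,7],[50,0]]
[[3,14],[7,0],[32,20],[49,7],[50,0]]
[[3,14],[7,0],[12,2],[32,20],[49,7],[50,0]]
[[3,14],[7,0],[12,2],[32,20],[49,7],[50,0]]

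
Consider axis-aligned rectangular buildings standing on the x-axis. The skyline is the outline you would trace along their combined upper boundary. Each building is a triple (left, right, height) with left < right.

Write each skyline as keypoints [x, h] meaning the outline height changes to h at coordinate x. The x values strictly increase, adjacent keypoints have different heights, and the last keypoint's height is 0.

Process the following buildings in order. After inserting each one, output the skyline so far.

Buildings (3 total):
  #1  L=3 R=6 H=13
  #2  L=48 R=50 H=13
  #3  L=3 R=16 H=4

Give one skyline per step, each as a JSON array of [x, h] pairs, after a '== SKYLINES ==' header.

== SKYLINES ==
[[3,13],[6,0]]
[[3,13],[6,0],[48,13],[50,0]]
[[3,13],[6,4],[16,0],[48,13],[50,0]]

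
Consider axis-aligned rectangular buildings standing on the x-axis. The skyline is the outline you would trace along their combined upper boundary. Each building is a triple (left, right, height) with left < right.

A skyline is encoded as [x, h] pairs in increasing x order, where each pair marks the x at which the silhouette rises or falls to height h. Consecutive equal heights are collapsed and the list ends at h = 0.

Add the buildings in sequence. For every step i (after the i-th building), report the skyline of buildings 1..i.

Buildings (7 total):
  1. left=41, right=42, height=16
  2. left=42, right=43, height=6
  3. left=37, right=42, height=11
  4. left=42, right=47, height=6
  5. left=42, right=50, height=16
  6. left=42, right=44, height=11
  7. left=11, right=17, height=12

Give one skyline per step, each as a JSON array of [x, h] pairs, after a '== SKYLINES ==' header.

== SKYLINES ==
[[41,16],[42,0]]
[[41,16],[42,6],[43,0]]
[[37,11],[41,16],[42,6],[43,0]]
[[37,11],[41,16],[42,6],[47,0]]
[[37,11],[41,16],[50,0]]
[[37,11],[41,16],[50,0]]
[[11,12],[17,0],[37,11],[41,16],[50,0]]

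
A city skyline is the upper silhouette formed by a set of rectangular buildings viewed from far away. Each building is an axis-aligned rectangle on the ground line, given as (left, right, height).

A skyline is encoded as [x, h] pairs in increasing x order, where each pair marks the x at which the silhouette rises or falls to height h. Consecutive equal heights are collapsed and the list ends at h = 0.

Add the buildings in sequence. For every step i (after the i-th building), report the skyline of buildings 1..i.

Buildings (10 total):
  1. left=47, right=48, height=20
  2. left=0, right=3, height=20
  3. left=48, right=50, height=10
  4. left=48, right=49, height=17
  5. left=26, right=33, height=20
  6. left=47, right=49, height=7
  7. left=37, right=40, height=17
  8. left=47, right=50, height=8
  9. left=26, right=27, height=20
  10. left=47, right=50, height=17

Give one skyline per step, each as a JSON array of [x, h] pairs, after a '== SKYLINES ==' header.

== SKYLINES ==
[[47,20],[48,0]]
[[0,20],[3,0],[47,20],[48,0]]
[[0,20],[3,0],[47,20],[48,10],[50,0]]
[[0,20],[3,0],[47,20],[48,17],[49,10],[50,0]]
[[0,20],[3,0],[26,20],[33,0],[47,20],[48,17],[49,10],[50,0]]
[[0,20],[3,0],[26,20],[33,0],[47,20],[48,17],[49,10],[50,0]]
[[0,20],[3,0],[26,20],[33,0],[37,17],[40,0],[47,20],[48,17],[49,10],[50,0]]
[[0,20],[3,0],[26,20],[33,0],[37,17],[40,0],[47,20],[48,17],[49,10],[50,0]]
[[0,20],[3,0],[26,20],[33,0],[37,17],[40,0],[47,20],[48,17],[49,10],[50,0]]
[[0,20],[3,0],[26,20],[33,0],[37,17],[40,0],[47,20],[48,17],[50,0]]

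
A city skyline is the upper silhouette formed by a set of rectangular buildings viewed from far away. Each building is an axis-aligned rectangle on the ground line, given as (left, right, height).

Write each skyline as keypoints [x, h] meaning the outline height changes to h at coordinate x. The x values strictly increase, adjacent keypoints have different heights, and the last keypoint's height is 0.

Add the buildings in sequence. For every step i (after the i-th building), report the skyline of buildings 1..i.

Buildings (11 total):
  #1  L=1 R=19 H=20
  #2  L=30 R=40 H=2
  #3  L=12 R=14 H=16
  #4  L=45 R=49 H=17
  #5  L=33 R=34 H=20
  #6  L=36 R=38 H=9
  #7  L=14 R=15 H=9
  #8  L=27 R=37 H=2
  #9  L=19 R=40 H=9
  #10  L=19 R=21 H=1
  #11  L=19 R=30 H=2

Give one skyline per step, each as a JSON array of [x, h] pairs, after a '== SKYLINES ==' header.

== SKYLINES ==
[[1,20],[19,0]]
[[1,20],[19,0],[30,2],[40,0]]
[[1,20],[19,0],[30,2],[40,0]]
[[1,20],[19,0],[30,2],[40,0],[45,17],[49,0]]
[[1,20],[19,0],[30,2],[33,20],[34,2],[40,0],[45,17],[49,0]]
[[1,20],[19,0],[30,2],[33,20],[34,2],[36,9],[38,2],[40,0],[45,17],[49,0]]
[[1,20],[19,0],[30,2],[33,20],[34,2],[36,9],[38,2],[40,0],[45,17],[49,0]]
[[1,20],[19,0],[27,2],[33,20],[34,2],[36,9],[38,2],[40,0],[45,17],[49,0]]
[[1,20],[19,9],[33,20],[34,9],[40,0],[45,17],[49,0]]
[[1,20],[19,9],[33,20],[34,9],[40,0],[45,17],[49,0]]
[[1,20],[19,9],[33,20],[34,9],[40,0],[45,17],[49,0]]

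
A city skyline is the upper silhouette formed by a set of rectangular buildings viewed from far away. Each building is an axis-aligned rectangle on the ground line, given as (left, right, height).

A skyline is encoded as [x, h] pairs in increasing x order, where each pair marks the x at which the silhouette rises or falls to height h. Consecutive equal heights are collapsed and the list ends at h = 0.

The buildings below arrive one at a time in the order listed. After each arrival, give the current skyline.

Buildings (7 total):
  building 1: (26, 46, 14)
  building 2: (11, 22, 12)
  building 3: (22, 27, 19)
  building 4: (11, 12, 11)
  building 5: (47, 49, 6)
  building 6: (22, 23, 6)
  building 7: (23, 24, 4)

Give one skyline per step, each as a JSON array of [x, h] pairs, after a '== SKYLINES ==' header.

== SKYLINES ==
[[26,14],[46,0]]
[[11,12],[22,0],[26,14],[46,0]]
[[11,12],[22,19],[27,14],[46,0]]
[[11,12],[22,19],[27,14],[46,0]]
[[11,12],[22,19],[27,14],[46,0],[47,6],[49,0]]
[[11,12],[22,19],[27,14],[46,0],[47,6],[49,0]]
[[11,12],[22,19],[27,14],[46,0],[47,6],[49,0]]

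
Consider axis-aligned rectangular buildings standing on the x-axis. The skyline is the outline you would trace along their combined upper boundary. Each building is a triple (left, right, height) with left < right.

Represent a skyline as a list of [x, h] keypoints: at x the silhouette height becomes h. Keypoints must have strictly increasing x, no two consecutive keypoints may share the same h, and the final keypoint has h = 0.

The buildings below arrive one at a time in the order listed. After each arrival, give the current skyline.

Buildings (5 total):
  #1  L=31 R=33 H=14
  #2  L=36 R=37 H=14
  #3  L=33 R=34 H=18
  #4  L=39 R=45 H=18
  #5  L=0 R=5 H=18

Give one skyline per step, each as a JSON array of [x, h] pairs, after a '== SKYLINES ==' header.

== SKYLINES ==
[[31,14],[33,0]]
[[31,14],[33,0],[36,14],[37,0]]
[[31,14],[33,18],[34,0],[36,14],[37,0]]
[[31,14],[33,18],[34,0],[36,14],[37,0],[39,18],[45,0]]
[[0,18],[5,0],[31,14],[33,18],[34,0],[36,14],[37,0],[39,18],[45,0]]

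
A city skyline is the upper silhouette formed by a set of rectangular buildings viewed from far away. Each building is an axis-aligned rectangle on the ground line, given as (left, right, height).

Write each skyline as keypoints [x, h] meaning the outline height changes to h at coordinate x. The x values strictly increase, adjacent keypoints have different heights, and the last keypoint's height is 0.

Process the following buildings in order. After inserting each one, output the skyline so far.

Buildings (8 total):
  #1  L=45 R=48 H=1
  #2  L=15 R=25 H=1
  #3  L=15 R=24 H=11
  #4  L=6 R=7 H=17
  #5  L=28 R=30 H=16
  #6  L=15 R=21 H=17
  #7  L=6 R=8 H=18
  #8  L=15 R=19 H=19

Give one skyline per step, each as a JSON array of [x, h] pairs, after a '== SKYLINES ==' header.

== SKYLINES ==
[[45,1],[48,0]]
[[15,1],[25,0],[45,1],[48,0]]
[[15,11],[24,1],[25,0],[45,1],[48,0]]
[[6,17],[7,0],[15,11],[24,1],[25,0],[45,1],[48,0]]
[[6,17],[7,0],[15,11],[24,1],[25,0],[28,16],[30,0],[45,1],[48,0]]
[[6,17],[7,0],[15,17],[21,11],[24,1],[25,0],[28,16],[30,0],[45,1],[48,0]]
[[6,18],[8,0],[15,17],[21,11],[24,1],[25,0],[28,16],[30,0],[45,1],[48,0]]
[[6,18],[8,0],[15,19],[19,17],[21,11],[24,1],[25,0],[28,16],[30,0],[45,1],[48,0]]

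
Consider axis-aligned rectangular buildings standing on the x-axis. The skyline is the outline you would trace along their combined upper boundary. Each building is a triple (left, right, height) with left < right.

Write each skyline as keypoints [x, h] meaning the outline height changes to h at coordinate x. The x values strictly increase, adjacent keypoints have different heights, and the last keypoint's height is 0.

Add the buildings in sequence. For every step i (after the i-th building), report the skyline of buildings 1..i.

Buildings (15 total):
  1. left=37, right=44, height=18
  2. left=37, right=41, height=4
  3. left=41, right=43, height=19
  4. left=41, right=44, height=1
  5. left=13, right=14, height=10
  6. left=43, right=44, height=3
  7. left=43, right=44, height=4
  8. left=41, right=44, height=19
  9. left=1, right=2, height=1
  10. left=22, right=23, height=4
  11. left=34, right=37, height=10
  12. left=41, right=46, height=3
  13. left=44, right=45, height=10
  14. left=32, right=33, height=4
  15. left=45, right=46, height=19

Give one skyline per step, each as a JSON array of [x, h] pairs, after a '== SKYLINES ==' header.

== SKYLINES ==
[[37,18],[44,0]]
[[37,18],[44,0]]
[[37,18],[41,19],[43,18],[44,0]]
[[37,18],[41,19],[43,18],[44,0]]
[[13,10],[14,0],[37,18],[41,19],[43,18],[44,0]]
[[13,10],[14,0],[37,18],[41,19],[43,18],[44,0]]
[[13,10],[14,0],[37,18],[41,19],[43,18],[44,0]]
[[13,10],[14,0],[37,18],[41,19],[44,0]]
[[1,1],[2,0],[13,10],[14,0],[37,18],[41,19],[44,0]]
[[1,1],[2,0],[13,10],[14,0],[22,4],[23,0],[37,18],[41,19],[44,0]]
[[1,1],[2,0],[13,10],[14,0],[22,4],[23,0],[34,10],[37,18],[41,19],[44,0]]
[[1,1],[2,0],[13,10],[14,0],[22,4],[23,0],[34,10],[37,18],[41,19],[44,3],[46,0]]
[[1,1],[2,0],[13,10],[14,0],[22,4],[23,0],[34,10],[37,18],[41,19],[44,10],[45,3],[46,0]]
[[1,1],[2,0],[13,10],[14,0],[22,4],[23,0],[32,4],[33,0],[34,10],[37,18],[41,19],[44,10],[45,3],[46,0]]
[[1,1],[2,0],[13,10],[14,0],[22,4],[23,0],[32,4],[33,0],[34,10],[37,18],[41,19],[44,10],[45,19],[46,0]]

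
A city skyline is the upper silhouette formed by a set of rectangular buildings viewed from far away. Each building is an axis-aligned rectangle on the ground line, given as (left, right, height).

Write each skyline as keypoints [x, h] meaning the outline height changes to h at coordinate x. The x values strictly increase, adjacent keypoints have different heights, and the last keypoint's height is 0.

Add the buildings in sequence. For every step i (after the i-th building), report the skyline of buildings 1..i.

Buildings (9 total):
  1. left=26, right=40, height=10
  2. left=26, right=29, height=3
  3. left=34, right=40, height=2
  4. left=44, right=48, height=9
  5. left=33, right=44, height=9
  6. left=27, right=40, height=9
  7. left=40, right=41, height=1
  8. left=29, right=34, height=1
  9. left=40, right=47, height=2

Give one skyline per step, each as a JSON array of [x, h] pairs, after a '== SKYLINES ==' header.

== SKYLINES ==
[[26,10],[40,0]]
[[26,10],[40,0]]
[[26,10],[40,0]]
[[26,10],[40,0],[44,9],[48,0]]
[[26,10],[40,9],[48,0]]
[[26,10],[40,9],[48,0]]
[[26,10],[40,9],[48,0]]
[[26,10],[40,9],[48,0]]
[[26,10],[40,9],[48,0]]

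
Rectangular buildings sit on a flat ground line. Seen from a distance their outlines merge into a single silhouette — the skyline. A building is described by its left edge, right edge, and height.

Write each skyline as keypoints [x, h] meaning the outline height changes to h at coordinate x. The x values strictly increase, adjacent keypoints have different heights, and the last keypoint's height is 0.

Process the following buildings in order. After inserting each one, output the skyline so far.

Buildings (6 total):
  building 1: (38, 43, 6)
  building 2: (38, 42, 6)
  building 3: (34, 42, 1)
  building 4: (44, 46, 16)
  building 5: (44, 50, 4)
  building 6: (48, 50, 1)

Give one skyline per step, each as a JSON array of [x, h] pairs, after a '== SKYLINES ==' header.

== SKYLINES ==
[[38,6],[43,0]]
[[38,6],[43,0]]
[[34,1],[38,6],[43,0]]
[[34,1],[38,6],[43,0],[44,16],[46,0]]
[[34,1],[38,6],[43,0],[44,16],[46,4],[50,0]]
[[34,1],[38,6],[43,0],[44,16],[46,4],[50,0]]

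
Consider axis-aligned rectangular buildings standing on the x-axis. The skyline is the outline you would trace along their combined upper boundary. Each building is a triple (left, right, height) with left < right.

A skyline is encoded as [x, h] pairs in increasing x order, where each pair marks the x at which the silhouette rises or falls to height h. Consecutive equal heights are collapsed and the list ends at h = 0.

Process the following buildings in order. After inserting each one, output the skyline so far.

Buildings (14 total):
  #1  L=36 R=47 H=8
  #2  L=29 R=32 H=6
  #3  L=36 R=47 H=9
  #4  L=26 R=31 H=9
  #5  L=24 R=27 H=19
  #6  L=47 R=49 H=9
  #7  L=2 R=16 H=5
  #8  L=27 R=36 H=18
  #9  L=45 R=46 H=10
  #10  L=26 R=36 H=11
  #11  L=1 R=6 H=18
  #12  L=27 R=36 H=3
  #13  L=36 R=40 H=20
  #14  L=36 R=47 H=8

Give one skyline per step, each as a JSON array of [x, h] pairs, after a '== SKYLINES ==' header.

== SKYLINES ==
[[36,8],[47,0]]
[[29,6],[32,0],[36,8],[47,0]]
[[29,6],[32,0],[36,9],[47,0]]
[[26,9],[31,6],[32,0],[36,9],[47,0]]
[[24,19],[27,9],[31,6],[32,0],[36,9],[47,0]]
[[24,19],[27,9],[31,6],[32,0],[36,9],[49,0]]
[[2,5],[16,0],[24,19],[27,9],[31,6],[32,0],[36,9],[49,0]]
[[2,5],[16,0],[24,19],[27,18],[36,9],[49,0]]
[[2,5],[16,0],[24,19],[27,18],[36,9],[45,10],[46,9],[49,0]]
[[2,5],[16,0],[24,19],[27,18],[36,9],[45,10],[46,9],[49,0]]
[[1,18],[6,5],[16,0],[24,19],[27,18],[36,9],[45,10],[46,9],[49,0]]
[[1,18],[6,5],[16,0],[24,19],[27,18],[36,9],[45,10],[46,9],[49,0]]
[[1,18],[6,5],[16,0],[24,19],[27,18],[36,20],[40,9],[45,10],[46,9],[49,0]]
[[1,18],[6,5],[16,0],[24,19],[27,18],[36,20],[40,9],[45,10],[46,9],[49,0]]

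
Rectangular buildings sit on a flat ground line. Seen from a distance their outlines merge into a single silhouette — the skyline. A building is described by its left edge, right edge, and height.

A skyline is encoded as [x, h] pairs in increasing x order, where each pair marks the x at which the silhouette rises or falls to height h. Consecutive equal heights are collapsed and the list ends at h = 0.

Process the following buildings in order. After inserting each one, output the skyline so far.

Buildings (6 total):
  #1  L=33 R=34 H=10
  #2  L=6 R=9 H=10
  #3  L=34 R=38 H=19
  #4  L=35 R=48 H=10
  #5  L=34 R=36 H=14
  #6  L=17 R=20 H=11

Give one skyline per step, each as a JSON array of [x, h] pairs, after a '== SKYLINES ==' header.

== SKYLINES ==
[[33,10],[34,0]]
[[6,10],[9,0],[33,10],[34,0]]
[[6,10],[9,0],[33,10],[34,19],[38,0]]
[[6,10],[9,0],[33,10],[34,19],[38,10],[48,0]]
[[6,10],[9,0],[33,10],[34,19],[38,10],[48,0]]
[[6,10],[9,0],[17,11],[20,0],[33,10],[34,19],[38,10],[48,0]]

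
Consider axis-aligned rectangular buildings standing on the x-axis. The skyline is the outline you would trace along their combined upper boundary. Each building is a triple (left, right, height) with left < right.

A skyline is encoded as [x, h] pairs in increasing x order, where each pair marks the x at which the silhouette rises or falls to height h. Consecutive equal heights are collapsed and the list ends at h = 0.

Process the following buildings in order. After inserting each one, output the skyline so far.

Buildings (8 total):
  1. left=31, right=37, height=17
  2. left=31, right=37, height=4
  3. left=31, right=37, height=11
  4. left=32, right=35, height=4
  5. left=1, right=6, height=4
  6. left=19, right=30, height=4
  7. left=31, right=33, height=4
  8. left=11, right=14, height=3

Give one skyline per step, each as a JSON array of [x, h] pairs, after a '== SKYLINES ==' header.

== SKYLINES ==
[[31,17],[37,0]]
[[31,17],[37,0]]
[[31,17],[37,0]]
[[31,17],[37,0]]
[[1,4],[6,0],[31,17],[37,0]]
[[1,4],[6,0],[19,4],[30,0],[31,17],[37,0]]
[[1,4],[6,0],[19,4],[30,0],[31,17],[37,0]]
[[1,4],[6,0],[11,3],[14,0],[19,4],[30,0],[31,17],[37,0]]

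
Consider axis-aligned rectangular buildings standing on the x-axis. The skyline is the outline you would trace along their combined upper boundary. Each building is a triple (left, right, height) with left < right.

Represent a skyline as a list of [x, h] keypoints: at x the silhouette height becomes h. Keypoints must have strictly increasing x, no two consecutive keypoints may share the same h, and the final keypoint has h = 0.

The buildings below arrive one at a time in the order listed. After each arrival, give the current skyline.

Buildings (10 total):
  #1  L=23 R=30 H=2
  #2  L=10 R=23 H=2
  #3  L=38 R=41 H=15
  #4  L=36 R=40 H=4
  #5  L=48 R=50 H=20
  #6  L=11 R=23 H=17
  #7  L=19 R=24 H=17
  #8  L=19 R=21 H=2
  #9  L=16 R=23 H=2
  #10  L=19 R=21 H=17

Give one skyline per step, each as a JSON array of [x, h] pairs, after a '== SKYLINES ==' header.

== SKYLINES ==
[[23,2],[30,0]]
[[10,2],[30,0]]
[[10,2],[30,0],[38,15],[41,0]]
[[10,2],[30,0],[36,4],[38,15],[41,0]]
[[10,2],[30,0],[36,4],[38,15],[41,0],[48,20],[50,0]]
[[10,2],[11,17],[23,2],[30,0],[36,4],[38,15],[41,0],[48,20],[50,0]]
[[10,2],[11,17],[24,2],[30,0],[36,4],[38,15],[41,0],[48,20],[50,0]]
[[10,2],[11,17],[24,2],[30,0],[36,4],[38,15],[41,0],[48,20],[50,0]]
[[10,2],[11,17],[24,2],[30,0],[36,4],[38,15],[41,0],[48,20],[50,0]]
[[10,2],[11,17],[24,2],[30,0],[36,4],[38,15],[41,0],[48,20],[50,0]]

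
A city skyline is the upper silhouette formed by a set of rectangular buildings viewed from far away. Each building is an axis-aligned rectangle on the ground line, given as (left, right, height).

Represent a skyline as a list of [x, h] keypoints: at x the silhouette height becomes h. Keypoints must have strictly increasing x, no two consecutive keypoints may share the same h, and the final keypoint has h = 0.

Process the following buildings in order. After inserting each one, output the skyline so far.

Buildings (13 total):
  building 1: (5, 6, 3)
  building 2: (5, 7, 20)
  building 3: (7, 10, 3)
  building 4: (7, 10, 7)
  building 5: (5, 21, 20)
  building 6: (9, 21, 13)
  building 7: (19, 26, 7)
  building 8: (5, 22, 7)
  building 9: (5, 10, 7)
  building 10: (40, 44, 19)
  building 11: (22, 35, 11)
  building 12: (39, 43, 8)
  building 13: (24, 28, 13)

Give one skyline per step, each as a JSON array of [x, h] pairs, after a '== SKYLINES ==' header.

== SKYLINES ==
[[5,3],[6,0]]
[[5,20],[7,0]]
[[5,20],[7,3],[10,0]]
[[5,20],[7,7],[10,0]]
[[5,20],[21,0]]
[[5,20],[21,0]]
[[5,20],[21,7],[26,0]]
[[5,20],[21,7],[26,0]]
[[5,20],[21,7],[26,0]]
[[5,20],[21,7],[26,0],[40,19],[44,0]]
[[5,20],[21,7],[22,11],[35,0],[40,19],[44,0]]
[[5,20],[21,7],[22,11],[35,0],[39,8],[40,19],[44,0]]
[[5,20],[21,7],[22,11],[24,13],[28,11],[35,0],[39,8],[40,19],[44,0]]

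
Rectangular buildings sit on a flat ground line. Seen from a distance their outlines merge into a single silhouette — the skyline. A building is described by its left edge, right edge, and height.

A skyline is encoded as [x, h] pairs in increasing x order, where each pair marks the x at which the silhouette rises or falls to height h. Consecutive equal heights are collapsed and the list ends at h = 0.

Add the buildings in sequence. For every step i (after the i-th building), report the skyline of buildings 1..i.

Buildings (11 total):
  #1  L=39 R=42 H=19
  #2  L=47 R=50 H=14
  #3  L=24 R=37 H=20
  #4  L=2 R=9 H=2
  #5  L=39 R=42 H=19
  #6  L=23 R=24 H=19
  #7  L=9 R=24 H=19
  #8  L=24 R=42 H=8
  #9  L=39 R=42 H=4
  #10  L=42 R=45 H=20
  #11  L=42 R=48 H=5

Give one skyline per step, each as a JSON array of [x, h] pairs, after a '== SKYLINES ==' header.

== SKYLINES ==
[[39,19],[42,0]]
[[39,19],[42,0],[47,14],[50,0]]
[[24,20],[37,0],[39,19],[42,0],[47,14],[50,0]]
[[2,2],[9,0],[24,20],[37,0],[39,19],[42,0],[47,14],[50,0]]
[[2,2],[9,0],[24,20],[37,0],[39,19],[42,0],[47,14],[50,0]]
[[2,2],[9,0],[23,19],[24,20],[37,0],[39,19],[42,0],[47,14],[50,0]]
[[2,2],[9,19],[24,20],[37,0],[39,19],[42,0],[47,14],[50,0]]
[[2,2],[9,19],[24,20],[37,8],[39,19],[42,0],[47,14],[50,0]]
[[2,2],[9,19],[24,20],[37,8],[39,19],[42,0],[47,14],[50,0]]
[[2,2],[9,19],[24,20],[37,8],[39,19],[42,20],[45,0],[47,14],[50,0]]
[[2,2],[9,19],[24,20],[37,8],[39,19],[42,20],[45,5],[47,14],[50,0]]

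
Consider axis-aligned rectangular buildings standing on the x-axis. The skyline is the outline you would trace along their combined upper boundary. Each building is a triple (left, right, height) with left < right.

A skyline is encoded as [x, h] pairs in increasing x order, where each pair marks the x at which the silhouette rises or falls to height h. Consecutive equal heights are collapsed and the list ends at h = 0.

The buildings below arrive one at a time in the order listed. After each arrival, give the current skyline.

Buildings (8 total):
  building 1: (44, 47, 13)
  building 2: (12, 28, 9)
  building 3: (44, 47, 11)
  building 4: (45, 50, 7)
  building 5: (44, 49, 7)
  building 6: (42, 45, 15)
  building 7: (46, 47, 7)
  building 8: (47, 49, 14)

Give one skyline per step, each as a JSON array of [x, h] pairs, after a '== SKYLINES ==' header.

== SKYLINES ==
[[44,13],[47,0]]
[[12,9],[28,0],[44,13],[47,0]]
[[12,9],[28,0],[44,13],[47,0]]
[[12,9],[28,0],[44,13],[47,7],[50,0]]
[[12,9],[28,0],[44,13],[47,7],[50,0]]
[[12,9],[28,0],[42,15],[45,13],[47,7],[50,0]]
[[12,9],[28,0],[42,15],[45,13],[47,7],[50,0]]
[[12,9],[28,0],[42,15],[45,13],[47,14],[49,7],[50,0]]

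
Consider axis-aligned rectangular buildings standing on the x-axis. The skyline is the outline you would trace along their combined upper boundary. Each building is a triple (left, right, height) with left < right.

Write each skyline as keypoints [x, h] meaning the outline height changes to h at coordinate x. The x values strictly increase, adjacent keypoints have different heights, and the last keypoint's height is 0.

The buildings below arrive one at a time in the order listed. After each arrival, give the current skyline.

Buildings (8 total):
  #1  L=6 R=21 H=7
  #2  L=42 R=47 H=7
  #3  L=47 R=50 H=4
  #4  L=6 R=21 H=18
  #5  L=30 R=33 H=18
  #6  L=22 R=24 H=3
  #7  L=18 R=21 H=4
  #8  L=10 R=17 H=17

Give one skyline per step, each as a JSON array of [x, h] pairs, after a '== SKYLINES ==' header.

== SKYLINES ==
[[6,7],[21,0]]
[[6,7],[21,0],[42,7],[47,0]]
[[6,7],[21,0],[42,7],[47,4],[50,0]]
[[6,18],[21,0],[42,7],[47,4],[50,0]]
[[6,18],[21,0],[30,18],[33,0],[42,7],[47,4],[50,0]]
[[6,18],[21,0],[22,3],[24,0],[30,18],[33,0],[42,7],[47,4],[50,0]]
[[6,18],[21,0],[22,3],[24,0],[30,18],[33,0],[42,7],[47,4],[50,0]]
[[6,18],[21,0],[22,3],[24,0],[30,18],[33,0],[42,7],[47,4],[50,0]]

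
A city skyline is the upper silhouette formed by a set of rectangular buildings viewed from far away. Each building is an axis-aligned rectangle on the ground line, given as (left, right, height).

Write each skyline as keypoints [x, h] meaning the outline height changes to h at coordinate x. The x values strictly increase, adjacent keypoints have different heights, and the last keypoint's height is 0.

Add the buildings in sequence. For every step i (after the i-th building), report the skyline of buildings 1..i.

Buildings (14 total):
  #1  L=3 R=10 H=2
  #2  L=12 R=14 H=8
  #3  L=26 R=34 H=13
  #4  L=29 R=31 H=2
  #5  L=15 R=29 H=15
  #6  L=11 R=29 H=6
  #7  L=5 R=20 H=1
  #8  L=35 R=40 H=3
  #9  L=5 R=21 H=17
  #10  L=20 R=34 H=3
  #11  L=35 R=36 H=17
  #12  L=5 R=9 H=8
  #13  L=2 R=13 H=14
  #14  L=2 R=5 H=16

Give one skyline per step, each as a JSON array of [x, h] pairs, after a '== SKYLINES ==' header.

== SKYLINES ==
[[3,2],[10,0]]
[[3,2],[10,0],[12,8],[14,0]]
[[3,2],[10,0],[12,8],[14,0],[26,13],[34,0]]
[[3,2],[10,0],[12,8],[14,0],[26,13],[34,0]]
[[3,2],[10,0],[12,8],[14,0],[15,15],[29,13],[34,0]]
[[3,2],[10,0],[11,6],[12,8],[14,6],[15,15],[29,13],[34,0]]
[[3,2],[10,1],[11,6],[12,8],[14,6],[15,15],[29,13],[34,0]]
[[3,2],[10,1],[11,6],[12,8],[14,6],[15,15],[29,13],[34,0],[35,3],[40,0]]
[[3,2],[5,17],[21,15],[29,13],[34,0],[35,3],[40,0]]
[[3,2],[5,17],[21,15],[29,13],[34,0],[35,3],[40,0]]
[[3,2],[5,17],[21,15],[29,13],[34,0],[35,17],[36,3],[40,0]]
[[3,2],[5,17],[21,15],[29,13],[34,0],[35,17],[36,3],[40,0]]
[[2,14],[5,17],[21,15],[29,13],[34,0],[35,17],[36,3],[40,0]]
[[2,16],[5,17],[21,15],[29,13],[34,0],[35,17],[36,3],[40,0]]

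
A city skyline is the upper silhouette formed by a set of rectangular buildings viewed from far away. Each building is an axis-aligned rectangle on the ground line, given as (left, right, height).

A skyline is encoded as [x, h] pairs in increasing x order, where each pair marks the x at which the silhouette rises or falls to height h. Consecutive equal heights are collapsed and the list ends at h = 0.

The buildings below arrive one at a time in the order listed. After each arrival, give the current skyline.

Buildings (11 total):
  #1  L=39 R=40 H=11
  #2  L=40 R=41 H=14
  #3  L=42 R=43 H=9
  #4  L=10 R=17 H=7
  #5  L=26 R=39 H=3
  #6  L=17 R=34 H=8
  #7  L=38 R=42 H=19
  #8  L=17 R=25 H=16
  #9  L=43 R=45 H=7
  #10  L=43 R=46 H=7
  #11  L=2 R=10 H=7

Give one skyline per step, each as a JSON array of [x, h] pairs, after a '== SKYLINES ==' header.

== SKYLINES ==
[[39,11],[40,0]]
[[39,11],[40,14],[41,0]]
[[39,11],[40,14],[41,0],[42,9],[43,0]]
[[10,7],[17,0],[39,11],[40,14],[41,0],[42,9],[43,0]]
[[10,7],[17,0],[26,3],[39,11],[40,14],[41,0],[42,9],[43,0]]
[[10,7],[17,8],[34,3],[39,11],[40,14],[41,0],[42,9],[43,0]]
[[10,7],[17,8],[34,3],[38,19],[42,9],[43,0]]
[[10,7],[17,16],[25,8],[34,3],[38,19],[42,9],[43,0]]
[[10,7],[17,16],[25,8],[34,3],[38,19],[42,9],[43,7],[45,0]]
[[10,7],[17,16],[25,8],[34,3],[38,19],[42,9],[43,7],[46,0]]
[[2,7],[17,16],[25,8],[34,3],[38,19],[42,9],[43,7],[46,0]]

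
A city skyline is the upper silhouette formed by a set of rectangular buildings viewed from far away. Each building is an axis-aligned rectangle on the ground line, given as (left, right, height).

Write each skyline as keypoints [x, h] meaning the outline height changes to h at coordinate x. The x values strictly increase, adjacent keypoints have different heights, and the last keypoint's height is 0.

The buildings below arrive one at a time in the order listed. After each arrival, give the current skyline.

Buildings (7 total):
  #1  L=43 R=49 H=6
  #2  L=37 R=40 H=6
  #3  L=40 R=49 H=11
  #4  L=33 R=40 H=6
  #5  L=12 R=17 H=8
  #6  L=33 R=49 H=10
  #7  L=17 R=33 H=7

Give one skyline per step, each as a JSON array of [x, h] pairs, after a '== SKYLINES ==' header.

== SKYLINES ==
[[43,6],[49,0]]
[[37,6],[40,0],[43,6],[49,0]]
[[37,6],[40,11],[49,0]]
[[33,6],[40,11],[49,0]]
[[12,8],[17,0],[33,6],[40,11],[49,0]]
[[12,8],[17,0],[33,10],[40,11],[49,0]]
[[12,8],[17,7],[33,10],[40,11],[49,0]]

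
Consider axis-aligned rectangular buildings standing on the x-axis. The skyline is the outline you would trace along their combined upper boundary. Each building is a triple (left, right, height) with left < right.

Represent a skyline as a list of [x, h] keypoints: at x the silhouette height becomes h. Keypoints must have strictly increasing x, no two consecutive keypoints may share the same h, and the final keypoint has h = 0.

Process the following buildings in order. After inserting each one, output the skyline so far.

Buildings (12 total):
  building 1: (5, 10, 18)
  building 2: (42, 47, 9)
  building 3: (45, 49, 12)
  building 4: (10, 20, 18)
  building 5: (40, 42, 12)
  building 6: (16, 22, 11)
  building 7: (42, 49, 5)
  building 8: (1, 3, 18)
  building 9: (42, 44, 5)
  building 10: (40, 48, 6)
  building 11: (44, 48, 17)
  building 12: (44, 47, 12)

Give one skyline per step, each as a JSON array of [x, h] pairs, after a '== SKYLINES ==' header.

== SKYLINES ==
[[5,18],[10,0]]
[[5,18],[10,0],[42,9],[47,0]]
[[5,18],[10,0],[42,9],[45,12],[49,0]]
[[5,18],[20,0],[42,9],[45,12],[49,0]]
[[5,18],[20,0],[40,12],[42,9],[45,12],[49,0]]
[[5,18],[20,11],[22,0],[40,12],[42,9],[45,12],[49,0]]
[[5,18],[20,11],[22,0],[40,12],[42,9],[45,12],[49,0]]
[[1,18],[3,0],[5,18],[20,11],[22,0],[40,12],[42,9],[45,12],[49,0]]
[[1,18],[3,0],[5,18],[20,11],[22,0],[40,12],[42,9],[45,12],[49,0]]
[[1,18],[3,0],[5,18],[20,11],[22,0],[40,12],[42,9],[45,12],[49,0]]
[[1,18],[3,0],[5,18],[20,11],[22,0],[40,12],[42,9],[44,17],[48,12],[49,0]]
[[1,18],[3,0],[5,18],[20,11],[22,0],[40,12],[42,9],[44,17],[48,12],[49,0]]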